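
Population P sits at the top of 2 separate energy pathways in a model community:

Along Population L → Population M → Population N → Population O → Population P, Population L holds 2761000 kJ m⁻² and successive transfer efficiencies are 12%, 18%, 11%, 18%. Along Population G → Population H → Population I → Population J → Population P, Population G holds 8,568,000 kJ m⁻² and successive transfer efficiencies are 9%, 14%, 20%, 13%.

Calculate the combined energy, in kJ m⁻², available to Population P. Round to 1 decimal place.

Via Population L: 2761000 × 0.12 × 0.18 × 0.11 × 0.18 = 1180.82448 kJ m⁻²
Via Population G: 8568000 × 0.09 × 0.14 × 0.2 × 0.13 = 2806.8768 kJ m⁻²
Total at Population P: 1180.82448 + 2806.8768 = 3987.70128 kJ m⁻²

3987.7 kJ m⁻²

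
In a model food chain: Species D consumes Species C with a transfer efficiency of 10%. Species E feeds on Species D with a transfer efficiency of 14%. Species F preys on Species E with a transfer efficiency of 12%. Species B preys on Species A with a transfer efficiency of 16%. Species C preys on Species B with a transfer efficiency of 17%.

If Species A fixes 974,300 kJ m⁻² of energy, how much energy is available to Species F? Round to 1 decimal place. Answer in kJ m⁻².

44.5 kJ m⁻²

Species B: 974300 × 0.16 = 155888 kJ m⁻²
Species C: 155888 × 0.17 = 26500.96 kJ m⁻²
Species D: 26500.96 × 0.1 = 2650.096 kJ m⁻²
Species E: 2650.096 × 0.14 = 371.01344 kJ m⁻²
Species F: 371.01344 × 0.12 = 44.5216128 kJ m⁻²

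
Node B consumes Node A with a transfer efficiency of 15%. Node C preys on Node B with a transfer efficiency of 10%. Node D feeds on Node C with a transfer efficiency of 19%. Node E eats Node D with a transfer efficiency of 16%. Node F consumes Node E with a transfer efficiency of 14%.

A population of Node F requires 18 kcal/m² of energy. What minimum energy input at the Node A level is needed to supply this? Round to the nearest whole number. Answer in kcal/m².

281955 kcal/m²

Cumulative transfer efficiency: 0.15 × 0.1 × 0.19 × 0.16 × 0.14 = 0.00006384
Node A energy = 18 / 0.00006384 = 281955 kcal/m²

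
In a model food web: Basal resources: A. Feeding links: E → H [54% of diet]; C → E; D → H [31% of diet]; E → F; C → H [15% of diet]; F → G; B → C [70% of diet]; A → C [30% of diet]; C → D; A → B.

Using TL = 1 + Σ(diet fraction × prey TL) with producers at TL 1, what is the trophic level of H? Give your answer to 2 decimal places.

B: 1 + 1 = 2
C: 1 + (0.7×2 + 0.3×1) = 2.7
D: 1 + 2.7 = 3.7
E: 1 + 2.7 = 3.7
F: 1 + 3.7 = 4.7
G: 1 + 4.7 = 5.7
H: 1 + (0.31×3.7 + 0.15×2.7 + 0.54×3.7) = 4.55

4.55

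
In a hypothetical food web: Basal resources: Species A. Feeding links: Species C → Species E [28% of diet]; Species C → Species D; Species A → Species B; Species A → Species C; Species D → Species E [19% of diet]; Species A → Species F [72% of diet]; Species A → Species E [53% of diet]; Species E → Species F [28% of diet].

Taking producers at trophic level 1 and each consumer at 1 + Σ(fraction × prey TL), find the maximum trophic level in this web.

3

Species B: 1 + 1 = 2
Species C: 1 + 1 = 2
Species D: 1 + 2 = 3
Species E: 1 + (0.19×3 + 0.28×2 + 0.53×1) = 2.66
Species F: 1 + (0.72×1 + 0.28×2.66) = 2.4648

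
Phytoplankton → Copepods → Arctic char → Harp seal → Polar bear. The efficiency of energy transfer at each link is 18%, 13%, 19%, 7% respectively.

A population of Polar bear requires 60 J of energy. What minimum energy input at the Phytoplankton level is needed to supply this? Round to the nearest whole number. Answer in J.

192790 J

Cumulative transfer efficiency: 0.18 × 0.13 × 0.19 × 0.07 = 0.00031122
Phytoplankton energy = 60 / 0.00031122 = 192790 J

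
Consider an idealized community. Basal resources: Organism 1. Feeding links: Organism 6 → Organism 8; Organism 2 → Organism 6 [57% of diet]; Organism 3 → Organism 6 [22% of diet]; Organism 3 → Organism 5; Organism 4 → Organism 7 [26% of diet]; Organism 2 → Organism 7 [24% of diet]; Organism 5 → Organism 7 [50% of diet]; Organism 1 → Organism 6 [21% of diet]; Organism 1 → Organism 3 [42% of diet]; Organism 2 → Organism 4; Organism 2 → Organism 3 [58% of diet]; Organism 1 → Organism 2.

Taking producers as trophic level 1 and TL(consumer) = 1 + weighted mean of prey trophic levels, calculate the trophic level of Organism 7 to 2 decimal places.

Organism 2: 1 + 1 = 2
Organism 3: 1 + (0.42×1 + 0.58×2) = 2.58
Organism 4: 1 + 2 = 3
Organism 5: 1 + 2.58 = 3.58
Organism 6: 1 + (0.57×2 + 0.21×1 + 0.22×2.58) = 2.9176
Organism 7: 1 + (0.5×3.58 + 0.24×2 + 0.26×3) = 4.05
Organism 8: 1 + 2.9176 = 3.9176

4.05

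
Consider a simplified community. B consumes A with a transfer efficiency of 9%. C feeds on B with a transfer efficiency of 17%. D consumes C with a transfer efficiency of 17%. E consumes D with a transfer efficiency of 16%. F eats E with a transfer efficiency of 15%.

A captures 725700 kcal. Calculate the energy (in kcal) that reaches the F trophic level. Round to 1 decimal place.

B: 725700 × 0.09 = 65313 kcal
C: 65313 × 0.17 = 11103.21 kcal
D: 11103.21 × 0.17 = 1887.5457 kcal
E: 1887.5457 × 0.16 = 302.007312 kcal
F: 302.007312 × 0.15 = 45.3010968 kcal

45.3 kcal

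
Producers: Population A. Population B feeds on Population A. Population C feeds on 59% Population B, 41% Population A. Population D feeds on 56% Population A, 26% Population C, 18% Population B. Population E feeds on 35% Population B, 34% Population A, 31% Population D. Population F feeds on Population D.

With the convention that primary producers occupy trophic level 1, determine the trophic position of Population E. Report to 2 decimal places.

Population B: 1 + 1 = 2
Population C: 1 + (0.59×2 + 0.41×1) = 2.59
Population D: 1 + (0.56×1 + 0.26×2.59 + 0.18×2) = 2.5934
Population E: 1 + (0.35×2 + 0.34×1 + 0.31×2.5934) = 2.843954
Population F: 1 + 2.5934 = 3.5934

2.84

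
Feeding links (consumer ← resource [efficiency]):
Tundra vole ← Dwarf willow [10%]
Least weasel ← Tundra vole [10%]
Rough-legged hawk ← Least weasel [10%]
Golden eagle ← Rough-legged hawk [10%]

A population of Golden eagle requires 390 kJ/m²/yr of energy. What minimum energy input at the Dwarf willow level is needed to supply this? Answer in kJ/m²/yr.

3900000 kJ/m²/yr

Cumulative transfer efficiency: 0.1 × 0.1 × 0.1 × 0.1 = 0.0001
Dwarf willow energy = 390 / 0.0001 = 3900000 kJ/m²/yr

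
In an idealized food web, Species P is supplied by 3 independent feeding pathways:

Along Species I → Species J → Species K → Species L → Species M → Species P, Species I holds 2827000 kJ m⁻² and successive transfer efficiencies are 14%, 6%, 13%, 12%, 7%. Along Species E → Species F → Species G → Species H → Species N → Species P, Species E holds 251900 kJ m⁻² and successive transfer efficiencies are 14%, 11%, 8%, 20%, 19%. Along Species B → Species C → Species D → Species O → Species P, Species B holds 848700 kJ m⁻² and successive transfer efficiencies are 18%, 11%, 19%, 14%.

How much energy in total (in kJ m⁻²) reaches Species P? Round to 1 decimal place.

Via Species I: 2827000 × 0.14 × 0.06 × 0.13 × 0.12 × 0.07 = 25.9315056 kJ m⁻²
Via Species E: 251900 × 0.14 × 0.11 × 0.08 × 0.2 × 0.19 = 11.7929504 kJ m⁻²
Via Species B: 848700 × 0.18 × 0.11 × 0.19 × 0.14 = 446.993316 kJ m⁻²
Total at Species P: 25.9315056 + 11.7929504 + 446.993316 = 484.717772 kJ m⁻²

484.7 kJ m⁻²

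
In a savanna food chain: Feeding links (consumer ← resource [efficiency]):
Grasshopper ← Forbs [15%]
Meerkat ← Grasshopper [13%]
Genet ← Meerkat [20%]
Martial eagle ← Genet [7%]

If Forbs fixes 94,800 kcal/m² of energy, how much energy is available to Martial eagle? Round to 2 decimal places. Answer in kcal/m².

25.88 kcal/m²

Grasshopper: 94800 × 0.15 = 14220 kcal/m²
Meerkat: 14220 × 0.13 = 1848.6 kcal/m²
Genet: 1848.6 × 0.2 = 369.72 kcal/m²
Martial eagle: 369.72 × 0.07 = 25.8804 kcal/m²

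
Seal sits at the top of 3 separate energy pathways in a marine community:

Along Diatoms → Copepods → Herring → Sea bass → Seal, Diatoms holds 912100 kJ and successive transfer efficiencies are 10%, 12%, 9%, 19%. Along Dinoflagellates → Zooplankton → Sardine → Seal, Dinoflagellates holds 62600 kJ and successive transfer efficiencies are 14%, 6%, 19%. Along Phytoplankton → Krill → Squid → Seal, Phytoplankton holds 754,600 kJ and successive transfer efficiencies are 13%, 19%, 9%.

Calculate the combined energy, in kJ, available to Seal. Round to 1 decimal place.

Via Diatoms: 912100 × 0.1 × 0.12 × 0.09 × 0.19 = 187.16292 kJ
Via Dinoflagellates: 62600 × 0.14 × 0.06 × 0.19 = 99.9096 kJ
Via Phytoplankton: 754600 × 0.13 × 0.19 × 0.09 = 1677.4758 kJ
Total at Seal: 187.16292 + 99.9096 + 1677.4758 = 1964.54832 kJ

1964.5 kJ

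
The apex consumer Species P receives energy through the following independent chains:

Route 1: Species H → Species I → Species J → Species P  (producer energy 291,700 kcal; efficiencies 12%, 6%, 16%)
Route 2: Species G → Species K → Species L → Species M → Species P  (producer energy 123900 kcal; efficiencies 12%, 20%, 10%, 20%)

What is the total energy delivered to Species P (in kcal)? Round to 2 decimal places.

Route 1: 291700 × 0.12 × 0.06 × 0.16 = 336.0384 kcal
Route 2: 123900 × 0.12 × 0.2 × 0.1 × 0.2 = 59.472 kcal
Total at Species P: 336.0384 + 59.472 = 395.5104 kcal

395.51 kcal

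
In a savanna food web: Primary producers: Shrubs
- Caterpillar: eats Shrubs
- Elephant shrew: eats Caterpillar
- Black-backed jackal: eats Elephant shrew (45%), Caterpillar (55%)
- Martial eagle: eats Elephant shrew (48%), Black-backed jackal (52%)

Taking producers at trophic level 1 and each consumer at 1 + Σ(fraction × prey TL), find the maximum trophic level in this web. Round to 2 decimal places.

Caterpillar: 1 + 1 = 2
Elephant shrew: 1 + 2 = 3
Black-backed jackal: 1 + (0.45×3 + 0.55×2) = 3.45
Martial eagle: 1 + (0.48×3 + 0.52×3.45) = 4.234

4.23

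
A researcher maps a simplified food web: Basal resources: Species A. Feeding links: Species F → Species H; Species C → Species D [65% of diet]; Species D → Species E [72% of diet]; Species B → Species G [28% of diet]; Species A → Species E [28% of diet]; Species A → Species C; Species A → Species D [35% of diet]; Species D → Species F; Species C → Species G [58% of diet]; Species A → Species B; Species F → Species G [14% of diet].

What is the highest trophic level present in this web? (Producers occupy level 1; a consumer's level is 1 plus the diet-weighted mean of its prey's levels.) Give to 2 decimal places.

4.65

Species B: 1 + 1 = 2
Species C: 1 + 1 = 2
Species D: 1 + (0.65×2 + 0.35×1) = 2.65
Species E: 1 + (0.28×1 + 0.72×2.65) = 3.188
Species F: 1 + 2.65 = 3.65
Species G: 1 + (0.58×2 + 0.28×2 + 0.14×3.65) = 3.231
Species H: 1 + 3.65 = 4.65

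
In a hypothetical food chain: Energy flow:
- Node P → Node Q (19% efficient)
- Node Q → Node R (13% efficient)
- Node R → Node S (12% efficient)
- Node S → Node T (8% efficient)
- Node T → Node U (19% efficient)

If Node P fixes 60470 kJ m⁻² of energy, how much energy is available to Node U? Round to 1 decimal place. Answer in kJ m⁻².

Node Q: 60470 × 0.19 = 11489.3 kJ m⁻²
Node R: 11489.3 × 0.13 = 1493.609 kJ m⁻²
Node S: 1493.609 × 0.12 = 179.23308 kJ m⁻²
Node T: 179.23308 × 0.08 = 14.3386464 kJ m⁻²
Node U: 14.3386464 × 0.19 = 2.724342816 kJ m⁻²

2.7 kJ m⁻²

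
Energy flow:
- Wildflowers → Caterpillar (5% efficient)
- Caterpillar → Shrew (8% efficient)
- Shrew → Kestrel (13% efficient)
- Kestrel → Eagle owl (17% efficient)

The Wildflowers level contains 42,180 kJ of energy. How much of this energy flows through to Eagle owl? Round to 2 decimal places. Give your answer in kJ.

Caterpillar: 42180 × 0.05 = 2109 kJ
Shrew: 2109 × 0.08 = 168.72 kJ
Kestrel: 168.72 × 0.13 = 21.9336 kJ
Eagle owl: 21.9336 × 0.17 = 3.728712 kJ

3.73 kJ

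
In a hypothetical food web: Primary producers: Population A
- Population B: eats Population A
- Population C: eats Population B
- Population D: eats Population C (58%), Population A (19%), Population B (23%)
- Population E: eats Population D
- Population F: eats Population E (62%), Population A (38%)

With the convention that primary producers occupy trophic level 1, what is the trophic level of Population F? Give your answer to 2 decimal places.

4.10

Population B: 1 + 1 = 2
Population C: 1 + 2 = 3
Population D: 1 + (0.58×3 + 0.19×1 + 0.23×2) = 3.39
Population E: 1 + 3.39 = 4.39
Population F: 1 + (0.62×4.39 + 0.38×1) = 4.1018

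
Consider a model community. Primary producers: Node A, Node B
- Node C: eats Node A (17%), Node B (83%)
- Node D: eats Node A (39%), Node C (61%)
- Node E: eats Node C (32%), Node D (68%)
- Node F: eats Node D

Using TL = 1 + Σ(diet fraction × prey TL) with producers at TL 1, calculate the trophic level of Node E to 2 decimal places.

3.41

Node C: 1 + (0.17×1 + 0.83×1) = 2
Node D: 1 + (0.39×1 + 0.61×2) = 2.61
Node E: 1 + (0.32×2 + 0.68×2.61) = 3.4148
Node F: 1 + 2.61 = 3.61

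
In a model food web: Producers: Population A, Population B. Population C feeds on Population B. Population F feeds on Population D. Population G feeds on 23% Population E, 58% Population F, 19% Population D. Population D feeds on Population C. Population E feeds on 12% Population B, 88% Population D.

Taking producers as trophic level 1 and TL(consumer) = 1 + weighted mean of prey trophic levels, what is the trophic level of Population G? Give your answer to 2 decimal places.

Population C: 1 + 1 = 2
Population D: 1 + 2 = 3
Population E: 1 + (0.12×1 + 0.88×3) = 3.76
Population F: 1 + 3 = 4
Population G: 1 + (0.23×3.76 + 0.58×4 + 0.19×3) = 4.7548

4.75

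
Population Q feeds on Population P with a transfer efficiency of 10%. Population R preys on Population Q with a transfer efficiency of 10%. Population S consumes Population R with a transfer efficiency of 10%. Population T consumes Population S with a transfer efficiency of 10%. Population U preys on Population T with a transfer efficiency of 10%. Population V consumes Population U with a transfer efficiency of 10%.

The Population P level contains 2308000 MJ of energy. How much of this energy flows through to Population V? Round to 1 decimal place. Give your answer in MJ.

Population Q: 2308000 × 0.1 = 230800 MJ
Population R: 230800 × 0.1 = 23080 MJ
Population S: 23080 × 0.1 = 2308 MJ
Population T: 2308 × 0.1 = 230.8 MJ
Population U: 230.8 × 0.1 = 23.08 MJ
Population V: 23.08 × 0.1 = 2.308 MJ

2.3 MJ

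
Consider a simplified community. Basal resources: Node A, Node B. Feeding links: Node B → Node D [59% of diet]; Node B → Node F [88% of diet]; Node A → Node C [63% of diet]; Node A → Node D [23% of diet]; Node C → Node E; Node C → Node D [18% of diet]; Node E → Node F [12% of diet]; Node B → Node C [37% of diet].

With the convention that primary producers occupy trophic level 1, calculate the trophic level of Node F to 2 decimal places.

Node C: 1 + (0.63×1 + 0.37×1) = 2
Node D: 1 + (0.18×2 + 0.59×1 + 0.23×1) = 2.18
Node E: 1 + 2 = 3
Node F: 1 + (0.12×3 + 0.88×1) = 2.24

2.24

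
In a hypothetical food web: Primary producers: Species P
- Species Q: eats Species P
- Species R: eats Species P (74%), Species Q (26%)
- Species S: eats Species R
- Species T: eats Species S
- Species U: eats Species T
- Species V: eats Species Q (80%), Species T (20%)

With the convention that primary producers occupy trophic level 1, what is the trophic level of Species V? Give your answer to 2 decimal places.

3.45

Species Q: 1 + 1 = 2
Species R: 1 + (0.74×1 + 0.26×2) = 2.26
Species S: 1 + 2.26 = 3.26
Species T: 1 + 3.26 = 4.26
Species U: 1 + 4.26 = 5.26
Species V: 1 + (0.8×2 + 0.2×4.26) = 3.452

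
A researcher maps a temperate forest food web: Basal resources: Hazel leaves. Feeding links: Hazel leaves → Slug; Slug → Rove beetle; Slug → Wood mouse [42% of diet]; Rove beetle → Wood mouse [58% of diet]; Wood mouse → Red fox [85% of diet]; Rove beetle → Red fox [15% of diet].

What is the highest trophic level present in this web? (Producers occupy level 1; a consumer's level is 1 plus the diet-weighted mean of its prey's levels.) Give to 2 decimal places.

Slug: 1 + 1 = 2
Rove beetle: 1 + 2 = 3
Wood mouse: 1 + (0.42×2 + 0.58×3) = 3.58
Red fox: 1 + (0.85×3.58 + 0.15×3) = 4.493

4.49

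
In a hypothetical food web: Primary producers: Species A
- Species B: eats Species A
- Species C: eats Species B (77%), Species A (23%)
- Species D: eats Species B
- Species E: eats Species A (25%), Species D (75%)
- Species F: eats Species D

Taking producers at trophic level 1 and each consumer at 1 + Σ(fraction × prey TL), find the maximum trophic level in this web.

Species B: 1 + 1 = 2
Species C: 1 + (0.77×2 + 0.23×1) = 2.77
Species D: 1 + 2 = 3
Species E: 1 + (0.25×1 + 0.75×3) = 3.5
Species F: 1 + 3 = 4

4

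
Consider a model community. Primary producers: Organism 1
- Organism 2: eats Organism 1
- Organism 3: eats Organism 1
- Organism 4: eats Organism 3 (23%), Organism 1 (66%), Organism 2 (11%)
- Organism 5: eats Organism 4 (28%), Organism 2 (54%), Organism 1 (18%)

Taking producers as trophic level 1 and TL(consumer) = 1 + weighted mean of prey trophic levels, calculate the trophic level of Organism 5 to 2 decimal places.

Organism 2: 1 + 1 = 2
Organism 3: 1 + 1 = 2
Organism 4: 1 + (0.23×2 + 0.66×1 + 0.11×2) = 2.34
Organism 5: 1 + (0.28×2.34 + 0.54×2 + 0.18×1) = 2.9152

2.92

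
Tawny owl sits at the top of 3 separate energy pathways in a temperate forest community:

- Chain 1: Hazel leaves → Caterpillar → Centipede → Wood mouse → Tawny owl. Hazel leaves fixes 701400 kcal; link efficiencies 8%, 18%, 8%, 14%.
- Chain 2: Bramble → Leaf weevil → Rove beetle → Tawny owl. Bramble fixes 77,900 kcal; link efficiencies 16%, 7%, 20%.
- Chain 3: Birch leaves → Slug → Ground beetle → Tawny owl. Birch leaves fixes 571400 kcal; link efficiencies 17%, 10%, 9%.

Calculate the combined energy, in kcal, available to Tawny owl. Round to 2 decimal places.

1161.86 kcal

Chain 1: 701400 × 0.08 × 0.18 × 0.08 × 0.14 = 113.121792 kcal
Chain 2: 77900 × 0.16 × 0.07 × 0.2 = 174.496 kcal
Chain 3: 571400 × 0.17 × 0.1 × 0.09 = 874.242 kcal
Total at Tawny owl: 113.121792 + 174.496 + 874.242 = 1161.859792 kcal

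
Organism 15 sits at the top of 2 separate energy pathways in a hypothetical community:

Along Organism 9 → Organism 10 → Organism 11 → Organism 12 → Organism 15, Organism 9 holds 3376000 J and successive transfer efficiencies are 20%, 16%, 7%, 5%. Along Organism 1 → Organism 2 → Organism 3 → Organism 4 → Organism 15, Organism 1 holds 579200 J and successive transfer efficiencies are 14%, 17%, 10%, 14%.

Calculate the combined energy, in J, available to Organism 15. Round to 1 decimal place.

571.1 J

Via Organism 9: 3376000 × 0.2 × 0.16 × 0.07 × 0.05 = 378.112 J
Via Organism 1: 579200 × 0.14 × 0.17 × 0.1 × 0.14 = 192.98944 J
Total at Organism 15: 378.112 + 192.98944 = 571.10144 J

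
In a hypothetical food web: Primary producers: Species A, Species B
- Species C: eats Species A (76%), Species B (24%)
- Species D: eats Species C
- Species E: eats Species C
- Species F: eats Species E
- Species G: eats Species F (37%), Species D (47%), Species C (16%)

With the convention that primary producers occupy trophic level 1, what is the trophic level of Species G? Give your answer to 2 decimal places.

4.21

Species C: 1 + (0.76×1 + 0.24×1) = 2
Species D: 1 + 2 = 3
Species E: 1 + 2 = 3
Species F: 1 + 3 = 4
Species G: 1 + (0.37×4 + 0.47×3 + 0.16×2) = 4.21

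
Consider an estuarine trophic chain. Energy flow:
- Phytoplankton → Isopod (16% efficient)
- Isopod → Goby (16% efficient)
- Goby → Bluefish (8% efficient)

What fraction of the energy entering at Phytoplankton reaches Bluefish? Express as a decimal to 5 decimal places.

Product of link efficiencies: 0.16 × 0.16 × 0.08 = 0.002048

0.00205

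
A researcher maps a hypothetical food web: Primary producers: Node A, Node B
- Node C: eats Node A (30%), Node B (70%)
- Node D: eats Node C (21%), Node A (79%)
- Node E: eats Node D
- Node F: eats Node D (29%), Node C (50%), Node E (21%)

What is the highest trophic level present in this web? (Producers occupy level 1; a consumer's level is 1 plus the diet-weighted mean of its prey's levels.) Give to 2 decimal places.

Node C: 1 + (0.3×1 + 0.7×1) = 2
Node D: 1 + (0.21×2 + 0.79×1) = 2.21
Node E: 1 + 2.21 = 3.21
Node F: 1 + (0.29×2.21 + 0.5×2 + 0.21×3.21) = 3.315

3.32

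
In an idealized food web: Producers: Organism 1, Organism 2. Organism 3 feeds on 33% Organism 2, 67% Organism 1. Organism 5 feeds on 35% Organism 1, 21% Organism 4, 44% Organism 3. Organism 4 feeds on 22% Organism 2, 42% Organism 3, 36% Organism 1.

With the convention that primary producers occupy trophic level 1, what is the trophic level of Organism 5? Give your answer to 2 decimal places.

Organism 3: 1 + (0.33×1 + 0.67×1) = 2
Organism 4: 1 + (0.22×1 + 0.42×2 + 0.36×1) = 2.42
Organism 5: 1 + (0.35×1 + 0.21×2.42 + 0.44×2) = 2.7382

2.74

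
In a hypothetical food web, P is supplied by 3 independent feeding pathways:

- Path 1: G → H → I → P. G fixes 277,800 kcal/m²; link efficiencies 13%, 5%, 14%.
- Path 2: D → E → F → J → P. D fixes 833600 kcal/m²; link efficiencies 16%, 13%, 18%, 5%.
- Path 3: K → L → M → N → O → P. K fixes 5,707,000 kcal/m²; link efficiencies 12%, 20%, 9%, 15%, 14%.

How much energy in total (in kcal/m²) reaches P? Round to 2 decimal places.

Path 1: 277800 × 0.13 × 0.05 × 0.14 = 252.798 kcal/m²
Path 2: 833600 × 0.16 × 0.13 × 0.18 × 0.05 = 156.04992 kcal/m²
Path 3: 5707000 × 0.12 × 0.2 × 0.09 × 0.15 × 0.14 = 258.86952 kcal/m²
Total at P: 252.798 + 156.04992 + 258.86952 = 667.71744 kcal/m²

667.72 kcal/m²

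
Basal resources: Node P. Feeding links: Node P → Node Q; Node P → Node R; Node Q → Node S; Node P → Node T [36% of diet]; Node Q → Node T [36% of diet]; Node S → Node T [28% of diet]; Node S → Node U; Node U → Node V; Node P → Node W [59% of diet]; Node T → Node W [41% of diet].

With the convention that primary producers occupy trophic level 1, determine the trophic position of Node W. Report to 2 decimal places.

Node Q: 1 + 1 = 2
Node R: 1 + 1 = 2
Node S: 1 + 2 = 3
Node T: 1 + (0.36×1 + 0.36×2 + 0.28×3) = 2.92
Node U: 1 + 3 = 4
Node V: 1 + 4 = 5
Node W: 1 + (0.59×1 + 0.41×2.92) = 2.7872

2.79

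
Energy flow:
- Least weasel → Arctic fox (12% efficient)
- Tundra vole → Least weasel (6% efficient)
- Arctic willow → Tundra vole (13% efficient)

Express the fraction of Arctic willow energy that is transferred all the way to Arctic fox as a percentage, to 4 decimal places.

0.0936%

Product of link efficiencies: 0.13 × 0.06 × 0.12 = 0.000936
As a percentage: 0.000936 × 100 = 0.0936%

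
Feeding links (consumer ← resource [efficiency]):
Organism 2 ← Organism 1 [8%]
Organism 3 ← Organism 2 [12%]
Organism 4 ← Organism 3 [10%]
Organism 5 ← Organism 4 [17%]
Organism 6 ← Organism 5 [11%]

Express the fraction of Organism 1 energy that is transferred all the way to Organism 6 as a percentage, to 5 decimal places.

Product of link efficiencies: 0.08 × 0.12 × 0.1 × 0.17 × 0.11 = 0.000017952
As a percentage: 0.000017952 × 100 = 0.00180%

0.00180%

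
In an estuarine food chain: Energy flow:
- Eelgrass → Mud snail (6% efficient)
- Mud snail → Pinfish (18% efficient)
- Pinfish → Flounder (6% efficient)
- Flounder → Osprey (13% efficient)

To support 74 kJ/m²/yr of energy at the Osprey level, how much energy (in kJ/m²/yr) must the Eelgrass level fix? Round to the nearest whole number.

Cumulative transfer efficiency: 0.06 × 0.18 × 0.06 × 0.13 = 0.00008424
Eelgrass energy = 74 / 0.00008424 = 878443 kJ/m²/yr

878443 kJ/m²/yr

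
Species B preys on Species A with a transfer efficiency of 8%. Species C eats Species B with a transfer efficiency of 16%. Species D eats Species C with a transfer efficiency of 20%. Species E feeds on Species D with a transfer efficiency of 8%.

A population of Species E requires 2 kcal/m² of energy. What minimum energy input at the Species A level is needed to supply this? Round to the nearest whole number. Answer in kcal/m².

Cumulative transfer efficiency: 0.08 × 0.16 × 0.2 × 0.08 = 0.0002048
Species A energy = 2 / 0.0002048 = 9766 kcal/m²

9766 kcal/m²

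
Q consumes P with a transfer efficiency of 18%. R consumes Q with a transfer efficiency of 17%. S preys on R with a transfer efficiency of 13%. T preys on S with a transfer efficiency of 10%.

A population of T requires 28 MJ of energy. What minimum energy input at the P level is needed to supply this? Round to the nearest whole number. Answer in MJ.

70387 MJ

Cumulative transfer efficiency: 0.18 × 0.17 × 0.13 × 0.1 = 0.0003978
P energy = 28 / 0.0003978 = 70387 MJ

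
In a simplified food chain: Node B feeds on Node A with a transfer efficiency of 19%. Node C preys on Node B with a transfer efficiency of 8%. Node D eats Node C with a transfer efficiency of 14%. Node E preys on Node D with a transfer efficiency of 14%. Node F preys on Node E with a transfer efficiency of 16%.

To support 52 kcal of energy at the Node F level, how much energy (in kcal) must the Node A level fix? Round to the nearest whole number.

1090897 kcal

Cumulative transfer efficiency: 0.19 × 0.08 × 0.14 × 0.14 × 0.16 = 0.0000476672
Node A energy = 52 / 0.0000476672 = 1090897 kcal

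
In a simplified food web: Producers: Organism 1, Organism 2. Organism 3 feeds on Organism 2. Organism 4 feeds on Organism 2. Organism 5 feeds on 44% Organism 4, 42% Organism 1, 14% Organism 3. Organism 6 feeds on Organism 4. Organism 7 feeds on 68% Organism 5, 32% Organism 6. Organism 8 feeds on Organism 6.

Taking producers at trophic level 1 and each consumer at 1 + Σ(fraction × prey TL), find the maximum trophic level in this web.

Organism 3: 1 + 1 = 2
Organism 4: 1 + 1 = 2
Organism 5: 1 + (0.44×2 + 0.42×1 + 0.14×2) = 2.58
Organism 6: 1 + 2 = 3
Organism 7: 1 + (0.68×2.58 + 0.32×3) = 3.7144
Organism 8: 1 + 3 = 4

4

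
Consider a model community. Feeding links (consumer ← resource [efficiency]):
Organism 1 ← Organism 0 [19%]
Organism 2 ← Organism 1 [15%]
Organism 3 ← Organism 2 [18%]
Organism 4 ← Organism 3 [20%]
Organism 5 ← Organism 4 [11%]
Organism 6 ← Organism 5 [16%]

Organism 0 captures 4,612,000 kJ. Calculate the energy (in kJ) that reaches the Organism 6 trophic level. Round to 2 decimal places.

83.28 kJ

Organism 1: 4612000 × 0.19 = 876280 kJ
Organism 2: 876280 × 0.15 = 131442 kJ
Organism 3: 131442 × 0.18 = 23659.56 kJ
Organism 4: 23659.56 × 0.2 = 4731.912 kJ
Organism 5: 4731.912 × 0.11 = 520.51032 kJ
Organism 6: 520.51032 × 0.16 = 83.2816512 kJ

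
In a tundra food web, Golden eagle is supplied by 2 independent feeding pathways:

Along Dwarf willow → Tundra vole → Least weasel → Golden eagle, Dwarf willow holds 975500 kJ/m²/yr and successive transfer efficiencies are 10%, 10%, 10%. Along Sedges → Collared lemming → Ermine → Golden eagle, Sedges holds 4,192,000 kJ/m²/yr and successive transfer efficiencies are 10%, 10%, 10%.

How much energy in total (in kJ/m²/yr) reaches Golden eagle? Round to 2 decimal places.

Via Dwarf willow: 975500 × 0.1 × 0.1 × 0.1 = 975.5 kJ/m²/yr
Via Sedges: 4192000 × 0.1 × 0.1 × 0.1 = 4192 kJ/m²/yr
Total at Golden eagle: 975.5 + 4192 = 5167.5 kJ/m²/yr

5167.50 kJ/m²/yr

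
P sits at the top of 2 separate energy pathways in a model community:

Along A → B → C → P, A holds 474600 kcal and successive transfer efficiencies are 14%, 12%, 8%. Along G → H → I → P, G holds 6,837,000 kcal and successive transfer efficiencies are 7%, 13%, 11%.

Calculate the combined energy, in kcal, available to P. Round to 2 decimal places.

7481.70 kcal

Via A: 474600 × 0.14 × 0.12 × 0.08 = 637.8624 kcal
Via G: 6837000 × 0.07 × 0.13 × 0.11 = 6843.837 kcal
Total at P: 637.8624 + 6843.837 = 7481.6994 kcal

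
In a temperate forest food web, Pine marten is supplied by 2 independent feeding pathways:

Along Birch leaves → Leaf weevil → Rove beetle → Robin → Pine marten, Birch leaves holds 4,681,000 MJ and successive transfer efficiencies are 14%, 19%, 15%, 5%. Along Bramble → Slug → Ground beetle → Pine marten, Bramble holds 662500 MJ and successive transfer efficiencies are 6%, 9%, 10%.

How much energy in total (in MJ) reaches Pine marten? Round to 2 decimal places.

1291.61 MJ

Via Birch leaves: 4681000 × 0.14 × 0.19 × 0.15 × 0.05 = 933.8595 MJ
Via Bramble: 662500 × 0.06 × 0.09 × 0.1 = 357.75 MJ
Total at Pine marten: 933.8595 + 357.75 = 1291.6095 MJ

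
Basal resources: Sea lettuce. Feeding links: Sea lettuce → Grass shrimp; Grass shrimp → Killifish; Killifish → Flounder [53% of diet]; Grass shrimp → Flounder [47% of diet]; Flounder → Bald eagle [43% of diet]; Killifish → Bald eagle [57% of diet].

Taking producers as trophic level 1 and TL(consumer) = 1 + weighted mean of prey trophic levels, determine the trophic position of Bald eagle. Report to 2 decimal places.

4.23

Grass shrimp: 1 + 1 = 2
Killifish: 1 + 2 = 3
Flounder: 1 + (0.53×3 + 0.47×2) = 3.53
Bald eagle: 1 + (0.43×3.53 + 0.57×3) = 4.2279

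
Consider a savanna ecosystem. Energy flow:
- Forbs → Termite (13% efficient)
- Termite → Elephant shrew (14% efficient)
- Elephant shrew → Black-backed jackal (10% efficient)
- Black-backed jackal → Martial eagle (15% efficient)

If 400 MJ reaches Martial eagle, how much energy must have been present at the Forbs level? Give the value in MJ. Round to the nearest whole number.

1465201 MJ

Cumulative transfer efficiency: 0.13 × 0.14 × 0.1 × 0.15 = 0.000273
Forbs energy = 400 / 0.000273 = 1465201 MJ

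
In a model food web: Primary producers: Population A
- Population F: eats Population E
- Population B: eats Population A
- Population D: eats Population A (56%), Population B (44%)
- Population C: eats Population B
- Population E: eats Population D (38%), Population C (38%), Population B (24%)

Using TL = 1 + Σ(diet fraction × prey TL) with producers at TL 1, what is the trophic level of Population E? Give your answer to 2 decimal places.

3.55

Population B: 1 + 1 = 2
Population C: 1 + 2 = 3
Population D: 1 + (0.56×1 + 0.44×2) = 2.44
Population E: 1 + (0.38×2.44 + 0.38×3 + 0.24×2) = 3.5472
Population F: 1 + 3.5472 = 4.5472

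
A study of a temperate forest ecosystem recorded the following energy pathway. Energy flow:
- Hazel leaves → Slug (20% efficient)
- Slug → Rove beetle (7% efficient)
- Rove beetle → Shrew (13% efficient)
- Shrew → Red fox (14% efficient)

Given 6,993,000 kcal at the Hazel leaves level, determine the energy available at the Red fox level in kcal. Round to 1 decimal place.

Slug: 6993000 × 0.2 = 1398600 kcal
Rove beetle: 1398600 × 0.07 = 97902 kcal
Shrew: 97902 × 0.13 = 12727.26 kcal
Red fox: 12727.26 × 0.14 = 1781.8164 kcal

1781.8 kcal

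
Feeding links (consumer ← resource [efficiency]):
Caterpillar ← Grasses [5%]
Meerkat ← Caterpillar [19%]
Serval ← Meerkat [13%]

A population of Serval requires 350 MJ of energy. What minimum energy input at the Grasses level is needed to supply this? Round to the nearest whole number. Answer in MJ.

Cumulative transfer efficiency: 0.05 × 0.19 × 0.13 = 0.001235
Grasses energy = 350 / 0.001235 = 283401 MJ

283401 MJ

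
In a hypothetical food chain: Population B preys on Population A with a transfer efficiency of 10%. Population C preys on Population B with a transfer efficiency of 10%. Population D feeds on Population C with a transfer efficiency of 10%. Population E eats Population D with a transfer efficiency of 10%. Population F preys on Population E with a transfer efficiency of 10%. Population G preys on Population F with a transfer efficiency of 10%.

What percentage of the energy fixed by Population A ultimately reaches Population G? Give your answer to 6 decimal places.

Product of link efficiencies: 0.1 × 0.1 × 0.1 × 0.1 × 0.1 × 0.1 = 0.000001
As a percentage: 0.000001 × 100 = 0.000100%

0.000100%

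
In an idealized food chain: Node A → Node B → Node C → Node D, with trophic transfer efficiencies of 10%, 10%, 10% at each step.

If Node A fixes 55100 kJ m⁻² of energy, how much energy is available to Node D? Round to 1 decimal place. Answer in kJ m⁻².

Node B: 55100 × 0.1 = 5510 kJ m⁻²
Node C: 5510 × 0.1 = 551 kJ m⁻²
Node D: 551 × 0.1 = 55.1 kJ m⁻²

55.1 kJ m⁻²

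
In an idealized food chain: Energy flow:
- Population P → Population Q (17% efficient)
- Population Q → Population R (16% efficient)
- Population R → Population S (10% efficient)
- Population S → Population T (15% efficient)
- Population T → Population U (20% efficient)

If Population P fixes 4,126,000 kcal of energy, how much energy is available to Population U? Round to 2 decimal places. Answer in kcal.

Population Q: 4126000 × 0.17 = 701420 kcal
Population R: 701420 × 0.16 = 112227.2 kcal
Population S: 112227.2 × 0.1 = 11222.72 kcal
Population T: 11222.72 × 0.15 = 1683.408 kcal
Population U: 1683.408 × 0.2 = 336.6816 kcal

336.68 kcal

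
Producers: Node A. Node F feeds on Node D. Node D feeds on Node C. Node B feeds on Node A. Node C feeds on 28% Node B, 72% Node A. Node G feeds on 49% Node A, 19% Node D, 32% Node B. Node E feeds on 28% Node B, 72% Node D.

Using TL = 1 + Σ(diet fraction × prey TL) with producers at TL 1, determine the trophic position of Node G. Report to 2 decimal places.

Node B: 1 + 1 = 2
Node C: 1 + (0.28×2 + 0.72×1) = 2.28
Node D: 1 + 2.28 = 3.28
Node E: 1 + (0.28×2 + 0.72×3.28) = 3.9216
Node F: 1 + 3.28 = 4.28
Node G: 1 + (0.49×1 + 0.19×3.28 + 0.32×2) = 2.7532

2.75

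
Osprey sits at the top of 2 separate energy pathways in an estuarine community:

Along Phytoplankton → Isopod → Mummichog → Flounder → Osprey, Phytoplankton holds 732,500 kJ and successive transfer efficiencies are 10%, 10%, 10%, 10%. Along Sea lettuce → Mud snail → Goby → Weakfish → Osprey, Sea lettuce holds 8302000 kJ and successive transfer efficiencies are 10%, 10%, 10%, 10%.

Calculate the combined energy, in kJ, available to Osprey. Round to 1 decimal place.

903.5 kJ

Via Phytoplankton: 732500 × 0.1 × 0.1 × 0.1 × 0.1 = 73.25 kJ
Via Sea lettuce: 8302000 × 0.1 × 0.1 × 0.1 × 0.1 = 830.2 kJ
Total at Osprey: 73.25 + 830.2 = 903.45 kJ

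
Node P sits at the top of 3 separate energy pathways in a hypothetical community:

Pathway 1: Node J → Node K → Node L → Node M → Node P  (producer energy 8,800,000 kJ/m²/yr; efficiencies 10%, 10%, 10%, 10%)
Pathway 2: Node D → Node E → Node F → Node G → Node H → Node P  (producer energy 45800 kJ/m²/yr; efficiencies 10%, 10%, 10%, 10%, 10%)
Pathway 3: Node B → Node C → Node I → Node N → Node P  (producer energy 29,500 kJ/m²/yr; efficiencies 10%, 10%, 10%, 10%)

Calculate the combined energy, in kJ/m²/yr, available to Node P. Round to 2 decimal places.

883.41 kJ/m²/yr

Pathway 1: 8800000 × 0.1 × 0.1 × 0.1 × 0.1 = 880 kJ/m²/yr
Pathway 2: 45800 × 0.1 × 0.1 × 0.1 × 0.1 × 0.1 = 0.458 kJ/m²/yr
Pathway 3: 29500 × 0.1 × 0.1 × 0.1 × 0.1 = 2.95 kJ/m²/yr
Total at Node P: 880 + 0.458 + 2.95 = 883.408 kJ/m²/yr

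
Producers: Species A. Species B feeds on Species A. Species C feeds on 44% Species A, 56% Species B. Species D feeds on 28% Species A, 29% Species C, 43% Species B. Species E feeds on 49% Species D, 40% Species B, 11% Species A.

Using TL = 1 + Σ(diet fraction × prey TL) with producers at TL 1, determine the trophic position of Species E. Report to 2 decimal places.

Species B: 1 + 1 = 2
Species C: 1 + (0.44×1 + 0.56×2) = 2.56
Species D: 1 + (0.28×1 + 0.29×2.56 + 0.43×2) = 2.8824
Species E: 1 + (0.49×2.8824 + 0.4×2 + 0.11×1) = 3.322376

3.32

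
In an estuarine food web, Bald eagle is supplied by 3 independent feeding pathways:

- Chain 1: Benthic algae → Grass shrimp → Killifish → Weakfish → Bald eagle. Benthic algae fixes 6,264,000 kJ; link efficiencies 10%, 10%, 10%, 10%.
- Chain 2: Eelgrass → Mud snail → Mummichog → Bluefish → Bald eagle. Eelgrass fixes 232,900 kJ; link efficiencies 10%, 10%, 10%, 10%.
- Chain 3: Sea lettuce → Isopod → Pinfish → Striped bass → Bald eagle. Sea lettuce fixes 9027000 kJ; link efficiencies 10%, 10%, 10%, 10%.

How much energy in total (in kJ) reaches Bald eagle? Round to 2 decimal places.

1552.39 kJ

Chain 1: 6264000 × 0.1 × 0.1 × 0.1 × 0.1 = 626.4 kJ
Chain 2: 232900 × 0.1 × 0.1 × 0.1 × 0.1 = 23.29 kJ
Chain 3: 9027000 × 0.1 × 0.1 × 0.1 × 0.1 = 902.7 kJ
Total at Bald eagle: 626.4 + 23.29 + 902.7 = 1552.39 kJ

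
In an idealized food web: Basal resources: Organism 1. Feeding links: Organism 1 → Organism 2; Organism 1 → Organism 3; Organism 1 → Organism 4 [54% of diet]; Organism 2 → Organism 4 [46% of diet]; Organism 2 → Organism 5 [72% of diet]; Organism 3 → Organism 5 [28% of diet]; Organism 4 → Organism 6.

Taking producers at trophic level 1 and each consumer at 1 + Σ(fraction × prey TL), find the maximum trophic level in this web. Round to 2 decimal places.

3.46

Organism 2: 1 + 1 = 2
Organism 3: 1 + 1 = 2
Organism 4: 1 + (0.54×1 + 0.46×2) = 2.46
Organism 5: 1 + (0.72×2 + 0.28×2) = 3
Organism 6: 1 + 2.46 = 3.46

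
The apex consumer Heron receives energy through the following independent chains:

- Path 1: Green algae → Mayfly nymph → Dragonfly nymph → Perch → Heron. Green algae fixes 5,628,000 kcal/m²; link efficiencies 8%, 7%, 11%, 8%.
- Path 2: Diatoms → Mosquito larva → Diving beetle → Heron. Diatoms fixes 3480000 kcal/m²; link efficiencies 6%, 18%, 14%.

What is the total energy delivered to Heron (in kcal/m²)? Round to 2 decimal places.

5539.11 kcal/m²

Path 1: 5628000 × 0.08 × 0.07 × 0.11 × 0.08 = 277.34784 kcal/m²
Path 2: 3480000 × 0.06 × 0.18 × 0.14 = 5261.76 kcal/m²
Total at Heron: 277.34784 + 5261.76 = 5539.10784 kcal/m²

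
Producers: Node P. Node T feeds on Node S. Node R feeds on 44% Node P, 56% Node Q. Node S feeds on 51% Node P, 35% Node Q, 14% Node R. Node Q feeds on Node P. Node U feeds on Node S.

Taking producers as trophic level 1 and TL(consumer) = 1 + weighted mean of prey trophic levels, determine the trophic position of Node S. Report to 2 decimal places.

Node Q: 1 + 1 = 2
Node R: 1 + (0.44×1 + 0.56×2) = 2.56
Node S: 1 + (0.51×1 + 0.35×2 + 0.14×2.56) = 2.5684
Node T: 1 + 2.5684 = 3.5684
Node U: 1 + 2.5684 = 3.5684

2.57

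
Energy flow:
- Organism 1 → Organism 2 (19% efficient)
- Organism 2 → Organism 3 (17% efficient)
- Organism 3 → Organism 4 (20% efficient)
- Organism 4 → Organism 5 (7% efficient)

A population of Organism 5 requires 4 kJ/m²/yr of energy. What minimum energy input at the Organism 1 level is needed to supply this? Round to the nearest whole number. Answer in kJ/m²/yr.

8846 kJ/m²/yr

Cumulative transfer efficiency: 0.19 × 0.17 × 0.2 × 0.07 = 0.0004522
Organism 1 energy = 4 / 0.0004522 = 8846 kJ/m²/yr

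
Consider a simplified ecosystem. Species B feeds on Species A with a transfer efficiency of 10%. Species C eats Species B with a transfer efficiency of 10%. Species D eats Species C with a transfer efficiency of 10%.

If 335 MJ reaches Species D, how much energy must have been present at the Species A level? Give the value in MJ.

335000 MJ

Cumulative transfer efficiency: 0.1 × 0.1 × 0.1 = 0.001
Species A energy = 335 / 0.001 = 335000 MJ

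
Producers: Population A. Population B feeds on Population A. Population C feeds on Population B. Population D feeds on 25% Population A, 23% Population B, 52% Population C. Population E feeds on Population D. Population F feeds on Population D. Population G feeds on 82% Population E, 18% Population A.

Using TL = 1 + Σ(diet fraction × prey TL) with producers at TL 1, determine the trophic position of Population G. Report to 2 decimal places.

Population B: 1 + 1 = 2
Population C: 1 + 2 = 3
Population D: 1 + (0.25×1 + 0.23×2 + 0.52×3) = 3.27
Population E: 1 + 3.27 = 4.27
Population F: 1 + 3.27 = 4.27
Population G: 1 + (0.82×4.27 + 0.18×1) = 4.6814

4.68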